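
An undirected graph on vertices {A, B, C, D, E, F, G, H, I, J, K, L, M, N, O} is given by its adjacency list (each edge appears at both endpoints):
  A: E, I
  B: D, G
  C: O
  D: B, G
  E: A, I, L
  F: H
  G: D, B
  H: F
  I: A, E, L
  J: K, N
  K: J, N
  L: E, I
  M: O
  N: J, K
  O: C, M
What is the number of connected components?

Component: {F, H}
Component: {B, D, G}
Component: {C, M, O}
Component: {J, K, N}
Component: {A, E, I, L}

5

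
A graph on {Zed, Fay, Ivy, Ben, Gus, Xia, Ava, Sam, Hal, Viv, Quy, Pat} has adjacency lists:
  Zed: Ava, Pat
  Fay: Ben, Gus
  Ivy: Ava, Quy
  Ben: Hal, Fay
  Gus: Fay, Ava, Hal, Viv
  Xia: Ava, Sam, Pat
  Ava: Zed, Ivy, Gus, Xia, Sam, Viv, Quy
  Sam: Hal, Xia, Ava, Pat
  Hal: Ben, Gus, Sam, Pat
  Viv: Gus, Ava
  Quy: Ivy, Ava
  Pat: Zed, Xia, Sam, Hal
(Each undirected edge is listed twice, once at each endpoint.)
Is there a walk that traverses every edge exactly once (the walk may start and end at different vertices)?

Degrees: Zed:2, Fay:2, Ivy:2, Ben:2, Gus:4, Xia:3, Ava:7, Sam:4, Hal:4, Viv:2, Quy:2, Pat:4
Odd-degree vertices: Xia, Ava (2 total).
The non-isolated vertices are connected and exactly 2 have odd degree, so an Eulerian trail exists (from Xia to Ava).

Yes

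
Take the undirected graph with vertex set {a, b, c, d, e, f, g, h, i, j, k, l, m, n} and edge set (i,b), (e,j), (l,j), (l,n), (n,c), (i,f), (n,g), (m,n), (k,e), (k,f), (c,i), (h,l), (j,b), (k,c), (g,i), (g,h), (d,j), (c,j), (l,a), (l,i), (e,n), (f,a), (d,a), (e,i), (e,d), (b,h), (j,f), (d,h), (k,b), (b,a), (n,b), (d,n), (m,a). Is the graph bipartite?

The cycle e-d-n-e has length 3, which is odd, so the graph is not bipartite.

No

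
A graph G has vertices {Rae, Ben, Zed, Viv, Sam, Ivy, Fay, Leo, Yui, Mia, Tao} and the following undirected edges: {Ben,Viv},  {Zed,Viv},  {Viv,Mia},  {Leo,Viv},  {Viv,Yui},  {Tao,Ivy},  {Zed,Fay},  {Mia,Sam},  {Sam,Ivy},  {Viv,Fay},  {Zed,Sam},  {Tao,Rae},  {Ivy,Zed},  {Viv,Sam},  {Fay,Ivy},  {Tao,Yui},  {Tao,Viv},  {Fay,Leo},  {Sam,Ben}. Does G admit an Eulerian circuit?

No

Degrees: Rae:1, Ben:2, Zed:4, Viv:8, Sam:5, Ivy:4, Fay:4, Leo:2, Yui:2, Mia:2, Tao:4
Vertices with odd degree: Rae, Sam. An Eulerian circuit requires all degrees even.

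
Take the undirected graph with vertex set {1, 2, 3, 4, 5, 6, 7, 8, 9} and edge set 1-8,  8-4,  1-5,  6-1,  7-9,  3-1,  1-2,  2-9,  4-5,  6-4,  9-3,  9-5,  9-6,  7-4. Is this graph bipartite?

Yes

A valid 2-coloring puts {2, 3, 5, 6, 7, 8} on one side and {1, 4, 9} on the other; every edge crosses between the two sides.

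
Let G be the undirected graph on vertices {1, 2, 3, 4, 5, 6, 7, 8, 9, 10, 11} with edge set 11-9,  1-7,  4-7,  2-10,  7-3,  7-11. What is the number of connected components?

Component: {5}
Component: {6}
Component: {8}
Component: {2, 10}
Component: {1, 3, 4, 7, 9, 11}

5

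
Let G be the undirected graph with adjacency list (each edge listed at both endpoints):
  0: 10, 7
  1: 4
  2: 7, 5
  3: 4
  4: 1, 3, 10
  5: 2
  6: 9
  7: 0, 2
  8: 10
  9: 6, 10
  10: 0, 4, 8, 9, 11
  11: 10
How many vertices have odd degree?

Degrees: 0:2, 1:1, 2:2, 3:1, 4:3, 5:1, 6:1, 7:2, 8:1, 9:2, 10:5, 11:1
Odd-degree vertices: 1, 3, 4, 5, 6, 8, 10, 11.

8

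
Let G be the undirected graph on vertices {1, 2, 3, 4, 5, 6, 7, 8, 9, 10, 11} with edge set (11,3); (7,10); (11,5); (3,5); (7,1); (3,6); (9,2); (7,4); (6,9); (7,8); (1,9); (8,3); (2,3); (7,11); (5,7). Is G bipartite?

7-5-11-7 is an odd cycle (length 3), and a bipartite graph can contain only even cycles.

No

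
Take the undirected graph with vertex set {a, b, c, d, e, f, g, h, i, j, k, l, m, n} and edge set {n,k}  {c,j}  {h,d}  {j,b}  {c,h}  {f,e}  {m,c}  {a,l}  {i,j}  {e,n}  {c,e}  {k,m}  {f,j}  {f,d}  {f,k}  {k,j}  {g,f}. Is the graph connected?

Component: {a, l}
Component: {b, c, d, e, f, g, h, i, j, k, m, n}
There are 2 separate components, so the graph is not connected.

No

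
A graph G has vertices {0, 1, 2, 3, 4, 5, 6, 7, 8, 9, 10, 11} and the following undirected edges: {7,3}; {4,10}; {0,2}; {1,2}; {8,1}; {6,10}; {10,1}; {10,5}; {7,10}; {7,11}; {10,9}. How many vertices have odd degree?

Degrees: 0:1, 1:3, 2:2, 3:1, 4:1, 5:1, 6:1, 7:3, 8:1, 9:1, 10:6, 11:1
Odd-degree vertices: 0, 1, 3, 4, 5, 6, 7, 8, 9, 11.

10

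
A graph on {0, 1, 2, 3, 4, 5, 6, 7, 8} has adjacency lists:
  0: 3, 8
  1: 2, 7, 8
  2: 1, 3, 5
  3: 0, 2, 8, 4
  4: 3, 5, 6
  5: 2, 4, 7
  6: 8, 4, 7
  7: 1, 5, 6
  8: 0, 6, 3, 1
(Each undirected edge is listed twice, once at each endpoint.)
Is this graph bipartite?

The cycle 3-0-8-3 has length 3, which is odd, so the graph is not bipartite.

No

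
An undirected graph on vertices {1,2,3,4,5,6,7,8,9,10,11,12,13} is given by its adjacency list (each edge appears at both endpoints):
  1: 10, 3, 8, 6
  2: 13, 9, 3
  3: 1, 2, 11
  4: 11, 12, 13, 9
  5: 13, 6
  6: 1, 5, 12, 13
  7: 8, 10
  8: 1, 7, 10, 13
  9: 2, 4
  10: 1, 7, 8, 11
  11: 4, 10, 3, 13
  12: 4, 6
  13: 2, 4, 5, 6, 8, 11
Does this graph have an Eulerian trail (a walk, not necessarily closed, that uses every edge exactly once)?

Yes

Degrees: 1:4, 2:3, 3:3, 4:4, 5:2, 6:4, 7:2, 8:4, 9:2, 10:4, 11:4, 12:2, 13:6
Odd-degree vertices: 2, 3 (2 total).
With 2 odd-degree vertices and all edges in one connected piece, an Eulerian trail exists (from 2 to 3).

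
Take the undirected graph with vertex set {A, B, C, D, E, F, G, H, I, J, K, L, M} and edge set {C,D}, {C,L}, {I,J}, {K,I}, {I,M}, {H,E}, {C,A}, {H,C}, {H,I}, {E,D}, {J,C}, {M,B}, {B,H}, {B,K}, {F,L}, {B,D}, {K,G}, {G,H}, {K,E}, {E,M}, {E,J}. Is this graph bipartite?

Partition the vertices as {B, C, E, F, G, I} vs {A, D, H, J, K, L, M}. Each listed edge has one endpoint in each part, so the graph is bipartite.

Yes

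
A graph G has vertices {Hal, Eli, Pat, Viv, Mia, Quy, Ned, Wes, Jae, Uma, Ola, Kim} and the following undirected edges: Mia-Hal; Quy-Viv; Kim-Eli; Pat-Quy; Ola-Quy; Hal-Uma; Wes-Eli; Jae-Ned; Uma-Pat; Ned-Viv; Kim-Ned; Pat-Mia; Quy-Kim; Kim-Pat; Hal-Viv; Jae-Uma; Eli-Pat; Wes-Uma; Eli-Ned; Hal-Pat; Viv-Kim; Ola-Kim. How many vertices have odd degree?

0

Degrees: Hal:4, Eli:4, Pat:6, Viv:4, Mia:2, Quy:4, Ned:4, Wes:2, Jae:2, Uma:4, Ola:2, Kim:6
Odd-degree vertices: none.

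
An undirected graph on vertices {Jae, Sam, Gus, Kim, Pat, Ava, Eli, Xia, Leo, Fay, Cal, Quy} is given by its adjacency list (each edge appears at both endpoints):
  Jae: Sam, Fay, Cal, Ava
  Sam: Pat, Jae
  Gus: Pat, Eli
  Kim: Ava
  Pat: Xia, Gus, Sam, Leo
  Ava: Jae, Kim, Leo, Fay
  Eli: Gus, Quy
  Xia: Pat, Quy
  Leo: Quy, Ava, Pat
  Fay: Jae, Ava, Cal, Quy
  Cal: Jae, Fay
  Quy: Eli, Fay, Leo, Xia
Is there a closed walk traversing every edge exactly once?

No

Degrees: Jae:4, Sam:2, Gus:2, Kim:1, Pat:4, Ava:4, Eli:2, Xia:2, Leo:3, Fay:4, Cal:2, Quy:4
Kim, Leo have odd degree; an Eulerian circuit needs every degree to be even, so none exists.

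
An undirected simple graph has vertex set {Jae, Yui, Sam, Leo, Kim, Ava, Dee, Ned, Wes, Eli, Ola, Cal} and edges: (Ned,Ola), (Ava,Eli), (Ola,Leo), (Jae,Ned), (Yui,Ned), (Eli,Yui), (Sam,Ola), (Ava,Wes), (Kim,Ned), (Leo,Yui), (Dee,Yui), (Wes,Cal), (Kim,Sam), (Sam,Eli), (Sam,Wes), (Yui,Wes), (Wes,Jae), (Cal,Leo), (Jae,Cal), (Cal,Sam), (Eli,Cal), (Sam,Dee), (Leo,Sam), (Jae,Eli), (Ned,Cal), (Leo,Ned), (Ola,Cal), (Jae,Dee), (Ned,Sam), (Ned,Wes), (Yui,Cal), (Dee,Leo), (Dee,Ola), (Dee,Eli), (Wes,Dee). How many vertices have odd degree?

4

Degrees: Jae:5, Yui:6, Sam:8, Leo:6, Kim:2, Ava:2, Dee:7, Ned:8, Wes:7, Eli:6, Ola:5, Cal:8
Odd-degree vertices: Jae, Dee, Wes, Ola.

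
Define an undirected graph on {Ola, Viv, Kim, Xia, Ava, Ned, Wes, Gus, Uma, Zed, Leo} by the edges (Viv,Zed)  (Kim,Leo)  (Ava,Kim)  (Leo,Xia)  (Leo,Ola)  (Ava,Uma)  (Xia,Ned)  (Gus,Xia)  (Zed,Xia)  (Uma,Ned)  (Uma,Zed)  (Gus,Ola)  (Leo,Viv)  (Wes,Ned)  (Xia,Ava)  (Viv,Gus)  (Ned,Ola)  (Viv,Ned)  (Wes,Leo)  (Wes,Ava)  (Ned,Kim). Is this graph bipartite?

Color {Ava, Ned, Gus, Zed, Leo} black and {Ola, Viv, Kim, Xia, Wes, Uma} white. No edge joins two same-colored vertices, so the graph is bipartite.

Yes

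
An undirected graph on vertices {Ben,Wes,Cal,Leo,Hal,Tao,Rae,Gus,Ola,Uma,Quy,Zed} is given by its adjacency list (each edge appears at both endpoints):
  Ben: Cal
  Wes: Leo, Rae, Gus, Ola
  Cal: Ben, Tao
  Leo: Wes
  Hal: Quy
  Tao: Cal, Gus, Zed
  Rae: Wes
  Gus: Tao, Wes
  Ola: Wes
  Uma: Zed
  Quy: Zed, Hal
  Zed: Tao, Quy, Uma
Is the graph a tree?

The graph has 12 vertices and 11 edges.
It is connected with exactly 11 edges, hence acyclic — it is a tree.

Yes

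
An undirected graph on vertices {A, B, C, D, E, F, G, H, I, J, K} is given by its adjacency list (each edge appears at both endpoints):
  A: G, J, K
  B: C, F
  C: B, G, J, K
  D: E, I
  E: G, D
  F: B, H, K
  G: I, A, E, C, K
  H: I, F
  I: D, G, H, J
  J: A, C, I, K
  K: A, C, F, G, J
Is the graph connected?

Yes

Starting from A and exploring outward reaches every vertex (A, G, J, K, E, I, C, F, D, H, B); the graph is connected.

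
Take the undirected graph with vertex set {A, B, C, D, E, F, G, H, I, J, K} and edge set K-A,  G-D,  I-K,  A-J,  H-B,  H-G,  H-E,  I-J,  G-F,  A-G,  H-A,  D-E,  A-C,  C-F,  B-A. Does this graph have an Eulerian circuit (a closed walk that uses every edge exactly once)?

Yes

Degrees: A:6, B:2, C:2, D:2, E:2, F:2, G:4, H:4, I:2, J:2, K:2
All degrees are even and the non-isolated vertices are connected — an Eulerian circuit exists.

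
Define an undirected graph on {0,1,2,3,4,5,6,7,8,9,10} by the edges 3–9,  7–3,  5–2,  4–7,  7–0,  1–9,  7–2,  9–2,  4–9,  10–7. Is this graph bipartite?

Partition the vertices as {5, 6, 7, 8, 9} vs {0, 1, 2, 3, 4, 10}. Each listed edge has one endpoint in each part, so the graph is bipartite.

Yes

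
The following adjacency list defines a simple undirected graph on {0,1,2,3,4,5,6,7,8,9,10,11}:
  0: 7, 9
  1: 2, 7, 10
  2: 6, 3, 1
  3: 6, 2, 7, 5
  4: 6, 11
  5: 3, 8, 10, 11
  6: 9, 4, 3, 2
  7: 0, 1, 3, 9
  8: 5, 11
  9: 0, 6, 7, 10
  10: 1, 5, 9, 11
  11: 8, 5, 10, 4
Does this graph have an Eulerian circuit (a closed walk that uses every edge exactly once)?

No

Degrees: 0:2, 1:3, 2:3, 3:4, 4:2, 5:4, 6:4, 7:4, 8:2, 9:4, 10:4, 11:4
1, 2 have odd degree; an Eulerian circuit needs every degree to be even, so none exists.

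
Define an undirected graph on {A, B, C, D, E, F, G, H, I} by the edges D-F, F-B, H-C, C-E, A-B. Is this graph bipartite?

Partition the vertices as {B, D, E, G, H, I} vs {A, C, F}. Each listed edge has one endpoint in each part, so the graph is bipartite.

Yes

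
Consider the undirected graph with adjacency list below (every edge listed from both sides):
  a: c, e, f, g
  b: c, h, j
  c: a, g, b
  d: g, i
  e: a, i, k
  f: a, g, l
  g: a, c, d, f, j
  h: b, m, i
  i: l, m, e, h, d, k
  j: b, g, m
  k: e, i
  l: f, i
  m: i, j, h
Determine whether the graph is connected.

Yes

A breadth-first search from a visits a, e, g, c, f, i, k, d, j, b, l, h, m — all 13 vertices — so the graph is connected.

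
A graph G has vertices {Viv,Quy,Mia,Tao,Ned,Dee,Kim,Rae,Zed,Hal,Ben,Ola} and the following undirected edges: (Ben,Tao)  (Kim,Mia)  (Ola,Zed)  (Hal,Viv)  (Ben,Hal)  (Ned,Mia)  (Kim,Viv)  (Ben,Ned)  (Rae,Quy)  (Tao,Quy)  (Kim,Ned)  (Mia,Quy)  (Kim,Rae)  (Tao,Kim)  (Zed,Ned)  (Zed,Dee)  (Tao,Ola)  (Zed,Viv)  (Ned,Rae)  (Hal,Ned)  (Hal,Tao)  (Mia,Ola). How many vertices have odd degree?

8

Degrees: Viv:3, Quy:3, Mia:4, Tao:5, Ned:6, Dee:1, Kim:5, Rae:3, Zed:4, Hal:4, Ben:3, Ola:3
Odd-degree vertices: Viv, Quy, Tao, Dee, Kim, Rae, Ben, Ola.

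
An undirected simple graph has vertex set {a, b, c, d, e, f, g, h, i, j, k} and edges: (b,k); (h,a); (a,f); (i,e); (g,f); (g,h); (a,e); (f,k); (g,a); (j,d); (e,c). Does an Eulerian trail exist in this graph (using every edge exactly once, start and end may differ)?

No

Degrees: a:4, b:1, c:1, d:1, e:3, f:3, g:3, h:2, i:1, j:1, k:2
Odd-degree vertices: b, c, d, e, f, g, i, j (8 total).
With 8 odd-degree vertices (more than two), no single trail can use every edge.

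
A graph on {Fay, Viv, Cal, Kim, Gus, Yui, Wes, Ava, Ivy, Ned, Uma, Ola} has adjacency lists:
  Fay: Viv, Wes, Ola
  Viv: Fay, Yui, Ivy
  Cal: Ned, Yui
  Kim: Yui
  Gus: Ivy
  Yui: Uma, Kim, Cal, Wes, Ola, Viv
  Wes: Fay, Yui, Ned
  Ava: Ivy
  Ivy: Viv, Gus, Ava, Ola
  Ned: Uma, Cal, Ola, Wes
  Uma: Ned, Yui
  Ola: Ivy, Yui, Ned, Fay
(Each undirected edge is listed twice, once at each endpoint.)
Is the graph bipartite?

Yes

Partition the vertices as {Viv, Cal, Kim, Gus, Wes, Ava, Uma, Ola} vs {Fay, Yui, Ivy, Ned}. Each listed edge has one endpoint in each part, so the graph is bipartite.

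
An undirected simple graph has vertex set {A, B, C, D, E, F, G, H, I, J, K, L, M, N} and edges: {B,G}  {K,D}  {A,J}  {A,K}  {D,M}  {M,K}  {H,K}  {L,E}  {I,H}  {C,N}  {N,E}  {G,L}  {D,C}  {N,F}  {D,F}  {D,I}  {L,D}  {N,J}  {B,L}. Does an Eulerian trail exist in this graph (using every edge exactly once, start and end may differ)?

Degrees: A:2, B:2, C:2, D:6, E:2, F:2, G:2, H:2, I:2, J:2, K:4, L:4, M:2, N:4
Odd-degree vertices: none (0 total).
The non-isolated vertices are connected and exactly 0 have odd degree, so an Eulerian trail exists.

Yes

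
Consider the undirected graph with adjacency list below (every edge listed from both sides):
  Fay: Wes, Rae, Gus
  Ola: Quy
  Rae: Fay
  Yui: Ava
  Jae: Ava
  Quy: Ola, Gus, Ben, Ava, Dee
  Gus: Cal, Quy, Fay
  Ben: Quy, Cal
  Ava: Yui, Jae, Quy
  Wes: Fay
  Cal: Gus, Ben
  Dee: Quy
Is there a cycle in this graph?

|V| = 12, |E| = 12, number of components = 1.
Since 12 > 12 - 1, a cycle must exist; for instance Gus-Quy-Ben-Cal-Gus.

Yes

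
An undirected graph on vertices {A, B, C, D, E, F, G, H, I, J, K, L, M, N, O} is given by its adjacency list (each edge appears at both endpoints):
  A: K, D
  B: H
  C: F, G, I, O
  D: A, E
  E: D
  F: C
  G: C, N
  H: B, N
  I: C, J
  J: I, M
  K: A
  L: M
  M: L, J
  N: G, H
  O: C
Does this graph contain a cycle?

The graph has 15 vertices, 13 edges, and 2 connected components.
Since 13 = 15 - 2, the graph is a forest and contains no cycle.

No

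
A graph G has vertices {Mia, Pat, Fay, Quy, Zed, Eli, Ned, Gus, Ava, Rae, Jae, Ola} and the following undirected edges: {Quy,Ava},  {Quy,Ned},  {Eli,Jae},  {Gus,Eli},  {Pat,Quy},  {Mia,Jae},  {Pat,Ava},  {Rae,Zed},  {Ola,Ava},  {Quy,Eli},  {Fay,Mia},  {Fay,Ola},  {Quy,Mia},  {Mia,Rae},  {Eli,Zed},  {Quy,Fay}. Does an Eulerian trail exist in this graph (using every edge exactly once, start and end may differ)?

No

Degrees: Mia:4, Pat:2, Fay:3, Quy:6, Zed:2, Eli:4, Ned:1, Gus:1, Ava:3, Rae:2, Jae:2, Ola:2
Odd-degree vertices: Fay, Ned, Gus, Ava (4 total).
An Eulerian trail requires 0 or 2 odd-degree vertices; here there are 4.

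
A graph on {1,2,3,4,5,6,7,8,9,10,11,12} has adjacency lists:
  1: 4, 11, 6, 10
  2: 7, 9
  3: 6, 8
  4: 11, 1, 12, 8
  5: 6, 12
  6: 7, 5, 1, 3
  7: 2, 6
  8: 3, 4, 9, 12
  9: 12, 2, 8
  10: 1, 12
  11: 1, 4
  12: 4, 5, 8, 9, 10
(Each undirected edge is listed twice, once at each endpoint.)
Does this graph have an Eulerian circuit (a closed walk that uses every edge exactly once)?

No

Degrees: 1:4, 2:2, 3:2, 4:4, 5:2, 6:4, 7:2, 8:4, 9:3, 10:2, 11:2, 12:5
Vertices with odd degree: 9, 12. An Eulerian circuit requires all degrees even.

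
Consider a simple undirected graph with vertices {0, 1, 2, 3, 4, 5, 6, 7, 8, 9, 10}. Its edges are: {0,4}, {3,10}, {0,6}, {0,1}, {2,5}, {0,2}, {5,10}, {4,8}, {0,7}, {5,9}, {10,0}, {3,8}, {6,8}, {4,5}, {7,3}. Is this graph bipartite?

The cycle 3-8-4-5-10-3 has length 5, which is odd, so the graph is not bipartite.

No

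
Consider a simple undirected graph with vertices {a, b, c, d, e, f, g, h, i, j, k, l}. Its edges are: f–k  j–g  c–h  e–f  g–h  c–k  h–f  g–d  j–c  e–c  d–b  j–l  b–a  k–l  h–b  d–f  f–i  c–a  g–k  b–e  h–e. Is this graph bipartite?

The cycle e-h-c-e has length 3, which is odd, so the graph is not bipartite.

No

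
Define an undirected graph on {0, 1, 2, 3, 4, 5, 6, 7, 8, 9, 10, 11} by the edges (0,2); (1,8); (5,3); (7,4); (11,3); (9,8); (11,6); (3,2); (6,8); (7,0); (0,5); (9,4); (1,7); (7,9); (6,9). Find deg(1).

Neighbors of 1: 7, 8.

2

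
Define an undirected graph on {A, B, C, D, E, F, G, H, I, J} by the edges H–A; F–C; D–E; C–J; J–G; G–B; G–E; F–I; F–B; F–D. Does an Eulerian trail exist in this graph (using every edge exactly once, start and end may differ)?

Degrees: A:1, B:2, C:2, D:2, E:2, F:4, G:3, H:1, I:1, J:2
Odd-degree vertices: A, G, H, I (4 total).
With 4 odd-degree vertices (more than two), no single trail can use every edge.

No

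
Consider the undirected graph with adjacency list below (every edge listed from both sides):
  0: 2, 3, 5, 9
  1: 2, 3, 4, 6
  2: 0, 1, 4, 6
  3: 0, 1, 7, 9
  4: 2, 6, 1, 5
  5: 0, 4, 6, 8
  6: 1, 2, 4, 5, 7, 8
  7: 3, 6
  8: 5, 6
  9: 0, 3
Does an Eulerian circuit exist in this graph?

Yes

Degrees: 0:4, 1:4, 2:4, 3:4, 4:4, 5:4, 6:6, 7:2, 8:2, 9:2
All degrees are even and the non-isolated vertices are connected — an Eulerian circuit exists.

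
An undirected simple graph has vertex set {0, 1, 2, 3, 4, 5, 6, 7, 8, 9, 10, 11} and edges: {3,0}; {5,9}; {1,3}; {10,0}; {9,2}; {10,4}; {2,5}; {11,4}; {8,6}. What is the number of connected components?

4

Component: {7}
Component: {6, 8}
Component: {2, 5, 9}
Component: {0, 1, 3, 4, 10, 11}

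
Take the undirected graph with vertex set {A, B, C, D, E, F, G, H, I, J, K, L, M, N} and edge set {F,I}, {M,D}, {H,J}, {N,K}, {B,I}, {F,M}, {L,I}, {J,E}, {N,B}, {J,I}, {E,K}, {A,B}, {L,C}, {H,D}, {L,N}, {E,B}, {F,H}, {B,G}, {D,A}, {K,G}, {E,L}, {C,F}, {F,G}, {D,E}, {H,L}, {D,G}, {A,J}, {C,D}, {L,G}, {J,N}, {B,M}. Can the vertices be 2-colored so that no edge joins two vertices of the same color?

Yes

Partition the vertices as {B, D, F, J, K, L} vs {A, C, E, G, H, I, M, N}. Each listed edge has one endpoint in each part, so the graph is bipartite.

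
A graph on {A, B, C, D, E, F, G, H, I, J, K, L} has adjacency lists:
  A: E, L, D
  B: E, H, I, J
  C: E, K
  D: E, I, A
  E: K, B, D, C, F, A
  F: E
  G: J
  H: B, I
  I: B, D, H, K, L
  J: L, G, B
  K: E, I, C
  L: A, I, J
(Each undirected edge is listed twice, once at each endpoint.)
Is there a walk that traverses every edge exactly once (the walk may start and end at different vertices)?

No

Degrees: A:3, B:4, C:2, D:3, E:6, F:1, G:1, H:2, I:5, J:3, K:3, L:3
Odd-degree vertices: A, D, F, G, I, J, K, L (8 total).
With 8 odd-degree vertices (more than two), no single trail can use every edge.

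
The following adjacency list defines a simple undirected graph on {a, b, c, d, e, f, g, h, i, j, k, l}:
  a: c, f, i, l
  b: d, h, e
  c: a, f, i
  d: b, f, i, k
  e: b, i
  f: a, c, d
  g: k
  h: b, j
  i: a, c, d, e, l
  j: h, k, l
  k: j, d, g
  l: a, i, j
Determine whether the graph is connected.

Yes

A breadth-first search from a visits a, l, c, i, f, j, d, e, h, k, b, g — all 12 vertices — so the graph is connected.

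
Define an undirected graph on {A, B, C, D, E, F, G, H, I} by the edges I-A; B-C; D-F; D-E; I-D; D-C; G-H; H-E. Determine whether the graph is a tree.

The graph has 9 vertices and 8 edges.
It is connected with exactly 8 edges, hence acyclic — it is a tree.

Yes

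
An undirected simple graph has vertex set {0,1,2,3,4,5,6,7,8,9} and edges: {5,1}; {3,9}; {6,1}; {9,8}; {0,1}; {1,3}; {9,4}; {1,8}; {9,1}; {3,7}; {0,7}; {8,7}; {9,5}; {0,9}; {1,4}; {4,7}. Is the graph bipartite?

3-1-9-3 is an odd cycle (length 3), and a bipartite graph can contain only even cycles.

No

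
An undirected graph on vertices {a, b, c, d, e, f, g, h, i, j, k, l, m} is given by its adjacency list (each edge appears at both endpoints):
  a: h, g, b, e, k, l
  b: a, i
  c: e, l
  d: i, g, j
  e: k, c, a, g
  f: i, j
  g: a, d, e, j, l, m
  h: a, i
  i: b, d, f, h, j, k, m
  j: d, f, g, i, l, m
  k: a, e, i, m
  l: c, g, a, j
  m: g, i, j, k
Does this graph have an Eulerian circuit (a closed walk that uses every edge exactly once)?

Degrees: a:6, b:2, c:2, d:3, e:4, f:2, g:6, h:2, i:7, j:6, k:4, l:4, m:4
Vertices with odd degree: d, i. An Eulerian circuit requires all degrees even.

No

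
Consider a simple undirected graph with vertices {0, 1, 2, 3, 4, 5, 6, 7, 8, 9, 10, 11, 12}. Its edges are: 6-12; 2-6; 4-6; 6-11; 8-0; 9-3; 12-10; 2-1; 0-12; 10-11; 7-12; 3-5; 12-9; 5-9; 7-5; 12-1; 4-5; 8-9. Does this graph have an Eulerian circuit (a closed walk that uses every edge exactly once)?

Yes

Degrees: 0:2, 1:2, 2:2, 3:2, 4:2, 5:4, 6:4, 7:2, 8:2, 9:4, 10:2, 11:2, 12:6
Every vertex has even degree and the edges form a single connected piece, so an Eulerian circuit exists.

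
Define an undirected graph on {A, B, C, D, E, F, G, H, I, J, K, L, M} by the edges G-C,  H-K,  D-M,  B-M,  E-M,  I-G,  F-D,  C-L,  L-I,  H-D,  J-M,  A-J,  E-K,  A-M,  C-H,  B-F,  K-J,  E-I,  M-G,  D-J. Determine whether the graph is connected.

Yes

Starting from A and exploring outward reaches every vertex (A, J, M, D, K, E, G, B, F, H, I, C, L); the graph is connected.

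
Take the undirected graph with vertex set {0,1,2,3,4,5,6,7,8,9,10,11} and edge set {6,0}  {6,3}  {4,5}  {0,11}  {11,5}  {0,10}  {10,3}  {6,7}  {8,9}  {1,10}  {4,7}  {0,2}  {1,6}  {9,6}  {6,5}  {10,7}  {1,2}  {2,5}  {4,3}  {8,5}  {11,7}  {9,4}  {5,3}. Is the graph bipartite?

6-3-5-6 is an odd cycle (length 3), and a bipartite graph can contain only even cycles.

No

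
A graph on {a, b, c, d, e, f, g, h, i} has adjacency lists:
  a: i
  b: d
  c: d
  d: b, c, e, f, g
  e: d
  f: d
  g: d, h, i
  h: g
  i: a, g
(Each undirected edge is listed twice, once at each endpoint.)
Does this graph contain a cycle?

The graph has 9 vertices, 8 edges, and 1 connected component.
A forest on 9 vertices with 1 component has exactly 8 edges, which matches — so no cycle.

No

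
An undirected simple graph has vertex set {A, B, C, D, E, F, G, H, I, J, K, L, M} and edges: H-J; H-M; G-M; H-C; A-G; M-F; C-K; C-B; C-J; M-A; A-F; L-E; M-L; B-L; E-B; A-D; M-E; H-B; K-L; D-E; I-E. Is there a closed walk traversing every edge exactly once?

Degrees: A:4, B:4, C:4, D:2, E:5, F:2, G:2, H:4, I:1, J:2, K:2, L:4, M:6
E, I have odd degree; an Eulerian circuit needs every degree to be even, so none exists.

No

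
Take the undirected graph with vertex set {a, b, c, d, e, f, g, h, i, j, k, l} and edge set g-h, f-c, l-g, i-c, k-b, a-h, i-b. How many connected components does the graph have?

Component: {d}
Component: {e}
Component: {j}
Component: {a, g, h, l}
Component: {b, c, f, i, k}

5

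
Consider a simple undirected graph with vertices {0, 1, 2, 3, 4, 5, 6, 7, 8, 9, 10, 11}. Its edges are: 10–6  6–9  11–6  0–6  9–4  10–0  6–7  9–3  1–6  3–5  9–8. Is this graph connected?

Component: {2}
Component: {0, 1, 3, 4, 5, 6, 7, 8, 9, 10, 11}
No edge joins these 2 groups, so the graph is disconnected.

No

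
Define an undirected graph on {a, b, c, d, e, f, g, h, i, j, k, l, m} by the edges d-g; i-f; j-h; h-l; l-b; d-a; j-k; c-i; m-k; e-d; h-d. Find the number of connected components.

2

Component: {c, f, i}
Component: {a, b, d, e, g, h, j, k, l, m}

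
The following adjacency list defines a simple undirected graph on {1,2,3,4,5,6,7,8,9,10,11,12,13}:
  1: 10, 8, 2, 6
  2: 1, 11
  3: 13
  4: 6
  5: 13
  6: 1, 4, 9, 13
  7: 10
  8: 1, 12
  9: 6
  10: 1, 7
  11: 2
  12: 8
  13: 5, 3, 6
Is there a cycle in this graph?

The graph has 13 vertices, 12 edges, and 1 connected component.
A forest on 13 vertices with 1 component has exactly 12 edges, which matches — so no cycle.

No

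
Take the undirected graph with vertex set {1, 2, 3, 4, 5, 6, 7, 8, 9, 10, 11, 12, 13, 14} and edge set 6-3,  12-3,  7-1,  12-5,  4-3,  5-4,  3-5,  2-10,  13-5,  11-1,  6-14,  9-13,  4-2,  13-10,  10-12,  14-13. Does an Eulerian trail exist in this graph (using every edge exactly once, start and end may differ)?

Degrees: 1:2, 2:2, 3:4, 4:3, 5:4, 6:2, 7:1, 8:0, 9:1, 10:3, 11:1, 12:3, 13:4, 14:2
Odd-degree vertices: 4, 7, 9, 10, 11, 12 (6 total).
An Eulerian trail requires 0 or 2 odd-degree vertices; here there are 6.

No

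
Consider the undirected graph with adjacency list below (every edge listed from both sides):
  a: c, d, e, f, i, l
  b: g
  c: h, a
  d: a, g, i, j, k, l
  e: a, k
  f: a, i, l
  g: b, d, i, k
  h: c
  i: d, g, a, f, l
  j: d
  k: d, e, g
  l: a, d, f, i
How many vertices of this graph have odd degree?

Degrees: a:6, b:1, c:2, d:6, e:2, f:3, g:4, h:1, i:5, j:1, k:3, l:4
Odd-degree vertices: b, f, h, i, j, k.

6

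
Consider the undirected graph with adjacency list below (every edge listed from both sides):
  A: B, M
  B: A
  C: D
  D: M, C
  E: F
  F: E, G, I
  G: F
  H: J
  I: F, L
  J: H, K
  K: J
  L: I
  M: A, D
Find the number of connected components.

3

Component: {H, J, K}
Component: {A, B, C, D, M}
Component: {E, F, G, I, L}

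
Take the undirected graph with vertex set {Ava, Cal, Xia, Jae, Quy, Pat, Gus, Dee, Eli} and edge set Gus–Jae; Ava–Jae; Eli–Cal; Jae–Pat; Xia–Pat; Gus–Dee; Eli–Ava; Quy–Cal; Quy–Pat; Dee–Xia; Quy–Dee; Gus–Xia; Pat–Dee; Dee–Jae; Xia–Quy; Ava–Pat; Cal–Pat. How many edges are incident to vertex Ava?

3

Neighbors of Ava: Jae, Pat, Eli.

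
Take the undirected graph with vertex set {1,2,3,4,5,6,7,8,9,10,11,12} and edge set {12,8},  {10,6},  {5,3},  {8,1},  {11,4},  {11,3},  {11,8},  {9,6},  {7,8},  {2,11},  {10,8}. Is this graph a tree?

Yes

|V| = 12, |E| = 11.
It is connected with exactly 11 edges, hence acyclic — it is a tree.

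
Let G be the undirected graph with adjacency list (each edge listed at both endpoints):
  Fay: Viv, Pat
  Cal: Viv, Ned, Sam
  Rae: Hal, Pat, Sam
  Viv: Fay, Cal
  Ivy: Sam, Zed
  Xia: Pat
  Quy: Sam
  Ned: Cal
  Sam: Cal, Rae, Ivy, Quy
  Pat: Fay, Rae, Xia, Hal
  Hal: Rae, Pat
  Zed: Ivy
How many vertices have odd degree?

Degrees: Fay:2, Cal:3, Rae:3, Viv:2, Ivy:2, Xia:1, Quy:1, Ned:1, Sam:4, Pat:4, Hal:2, Zed:1
Odd-degree vertices: Cal, Rae, Xia, Quy, Ned, Zed.

6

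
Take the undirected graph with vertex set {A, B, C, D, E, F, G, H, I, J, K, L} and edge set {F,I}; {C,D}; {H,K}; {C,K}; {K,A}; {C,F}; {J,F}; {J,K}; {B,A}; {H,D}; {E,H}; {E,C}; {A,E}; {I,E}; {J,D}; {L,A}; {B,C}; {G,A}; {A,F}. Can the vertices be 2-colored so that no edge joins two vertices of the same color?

Color {B, D, E, F, G, K, L} black and {A, C, H, I, J} white. No edge joins two same-colored vertices, so the graph is bipartite.

Yes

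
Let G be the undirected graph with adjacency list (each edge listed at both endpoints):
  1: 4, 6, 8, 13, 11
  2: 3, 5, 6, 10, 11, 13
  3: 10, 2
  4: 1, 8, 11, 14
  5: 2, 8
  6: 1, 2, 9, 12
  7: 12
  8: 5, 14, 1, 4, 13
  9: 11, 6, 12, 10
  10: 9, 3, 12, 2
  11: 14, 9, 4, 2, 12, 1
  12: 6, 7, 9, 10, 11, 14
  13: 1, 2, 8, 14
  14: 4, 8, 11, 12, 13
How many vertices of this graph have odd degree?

4

Degrees: 1:5, 2:6, 3:2, 4:4, 5:2, 6:4, 7:1, 8:5, 9:4, 10:4, 11:6, 12:6, 13:4, 14:5
Odd-degree vertices: 1, 7, 8, 14.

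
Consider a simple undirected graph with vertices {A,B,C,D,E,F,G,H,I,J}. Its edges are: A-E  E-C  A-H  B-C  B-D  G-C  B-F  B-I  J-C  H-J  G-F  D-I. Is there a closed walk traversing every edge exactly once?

Yes

Degrees: A:2, B:4, C:4, D:2, E:2, F:2, G:2, H:2, I:2, J:2
Every vertex has even degree and the edges form a single connected piece, so an Eulerian circuit exists.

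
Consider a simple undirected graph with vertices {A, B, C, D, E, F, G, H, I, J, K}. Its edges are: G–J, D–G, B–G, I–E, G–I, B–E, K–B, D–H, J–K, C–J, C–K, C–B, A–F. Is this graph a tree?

|V| = 11, |E| = 13.
It is not connected, so it is not a tree.

No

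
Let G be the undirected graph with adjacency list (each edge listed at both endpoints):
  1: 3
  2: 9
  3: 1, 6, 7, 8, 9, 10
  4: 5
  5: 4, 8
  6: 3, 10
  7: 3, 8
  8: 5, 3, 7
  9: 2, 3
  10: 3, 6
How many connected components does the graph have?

1

Component: {1, 2, 3, 4, 5, 6, 7, 8, 9, 10}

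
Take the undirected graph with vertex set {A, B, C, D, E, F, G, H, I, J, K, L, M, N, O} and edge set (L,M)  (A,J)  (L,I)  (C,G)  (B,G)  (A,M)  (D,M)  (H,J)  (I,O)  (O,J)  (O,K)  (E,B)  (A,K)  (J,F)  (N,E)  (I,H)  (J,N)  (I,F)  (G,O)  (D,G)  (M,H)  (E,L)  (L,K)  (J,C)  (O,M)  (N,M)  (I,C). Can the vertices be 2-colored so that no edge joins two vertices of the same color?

Yes

A valid 2-coloring puts {E, G, I, J, K, M} on one side and {A, B, C, D, F, H, L, N, O} on the other; every edge crosses between the two sides.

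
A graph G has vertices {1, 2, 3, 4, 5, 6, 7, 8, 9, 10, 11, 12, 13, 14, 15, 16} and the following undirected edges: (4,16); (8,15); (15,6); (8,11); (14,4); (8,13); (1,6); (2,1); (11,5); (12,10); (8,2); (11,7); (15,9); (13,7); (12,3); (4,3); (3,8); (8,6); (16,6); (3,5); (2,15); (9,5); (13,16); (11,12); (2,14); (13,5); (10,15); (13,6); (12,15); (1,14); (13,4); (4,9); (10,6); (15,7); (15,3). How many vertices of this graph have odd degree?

Degrees: 1:3, 2:4, 3:5, 4:5, 5:4, 6:6, 7:3, 8:6, 9:3, 10:3, 11:4, 12:4, 13:6, 14:3, 15:8, 16:3
Odd-degree vertices: 1, 3, 4, 7, 9, 10, 14, 16.

8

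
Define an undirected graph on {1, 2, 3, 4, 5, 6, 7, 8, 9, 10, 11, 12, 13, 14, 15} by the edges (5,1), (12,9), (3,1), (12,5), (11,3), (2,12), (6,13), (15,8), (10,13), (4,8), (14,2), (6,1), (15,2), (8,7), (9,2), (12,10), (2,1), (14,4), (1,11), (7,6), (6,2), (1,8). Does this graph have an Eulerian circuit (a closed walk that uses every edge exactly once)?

Yes

Degrees: 1:6, 2:6, 3:2, 4:2, 5:2, 6:4, 7:2, 8:4, 9:2, 10:2, 11:2, 12:4, 13:2, 14:2, 15:2
Every vertex has even degree and the edges form a single connected piece, so an Eulerian circuit exists.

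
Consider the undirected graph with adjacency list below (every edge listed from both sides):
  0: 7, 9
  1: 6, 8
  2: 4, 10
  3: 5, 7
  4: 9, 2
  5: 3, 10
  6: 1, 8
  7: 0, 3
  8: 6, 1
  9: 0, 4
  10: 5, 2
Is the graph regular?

Yes

Degrees: 0:2, 1:2, 2:2, 3:2, 4:2, 5:2, 6:2, 7:2, 8:2, 9:2, 10:2
All degrees equal 2; the graph is regular.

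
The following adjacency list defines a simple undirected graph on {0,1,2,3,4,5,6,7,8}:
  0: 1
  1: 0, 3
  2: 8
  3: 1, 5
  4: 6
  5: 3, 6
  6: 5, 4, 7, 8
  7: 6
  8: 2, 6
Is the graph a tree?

|V| = 9, |E| = 8.
Connected and |E| = |V| - 1, which characterizes a tree.

Yes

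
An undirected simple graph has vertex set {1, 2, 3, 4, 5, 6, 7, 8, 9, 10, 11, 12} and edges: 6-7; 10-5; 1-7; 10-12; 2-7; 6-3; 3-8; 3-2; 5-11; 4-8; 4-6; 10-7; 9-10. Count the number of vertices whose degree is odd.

6

Degrees: 1:1, 2:2, 3:3, 4:2, 5:2, 6:3, 7:4, 8:2, 9:1, 10:4, 11:1, 12:1
Odd-degree vertices: 1, 3, 6, 9, 11, 12.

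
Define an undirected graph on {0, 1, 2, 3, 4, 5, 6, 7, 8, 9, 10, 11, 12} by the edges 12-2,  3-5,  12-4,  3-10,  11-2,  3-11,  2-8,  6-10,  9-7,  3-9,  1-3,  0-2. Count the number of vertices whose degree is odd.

Degrees: 0:1, 1:1, 2:4, 3:5, 4:1, 5:1, 6:1, 7:1, 8:1, 9:2, 10:2, 11:2, 12:2
Odd-degree vertices: 0, 1, 3, 4, 5, 6, 7, 8.

8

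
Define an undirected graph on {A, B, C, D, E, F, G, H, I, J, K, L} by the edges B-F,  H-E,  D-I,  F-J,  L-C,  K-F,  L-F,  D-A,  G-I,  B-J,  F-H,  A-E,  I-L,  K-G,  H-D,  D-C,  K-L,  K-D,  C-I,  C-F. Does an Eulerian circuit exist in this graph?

No

Degrees: A:2, B:2, C:4, D:5, E:2, F:6, G:2, H:3, I:4, J:2, K:4, L:4
D, H have odd degree; an Eulerian circuit needs every degree to be even, so none exists.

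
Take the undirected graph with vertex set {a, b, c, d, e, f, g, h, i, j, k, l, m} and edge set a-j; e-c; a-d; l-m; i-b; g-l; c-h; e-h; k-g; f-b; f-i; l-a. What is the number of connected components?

Component: {b, f, i}
Component: {c, e, h}
Component: {a, d, g, j, k, l, m}

3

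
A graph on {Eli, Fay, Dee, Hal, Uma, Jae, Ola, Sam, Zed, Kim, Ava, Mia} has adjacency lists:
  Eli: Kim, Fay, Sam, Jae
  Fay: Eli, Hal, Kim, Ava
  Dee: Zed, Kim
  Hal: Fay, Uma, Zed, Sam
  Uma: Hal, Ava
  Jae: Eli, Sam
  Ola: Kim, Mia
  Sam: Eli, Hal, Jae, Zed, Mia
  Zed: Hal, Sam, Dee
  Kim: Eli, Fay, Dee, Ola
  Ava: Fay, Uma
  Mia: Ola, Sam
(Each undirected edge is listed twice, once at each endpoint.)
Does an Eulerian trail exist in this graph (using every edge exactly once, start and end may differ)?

Yes

Degrees: Eli:4, Fay:4, Dee:2, Hal:4, Uma:2, Jae:2, Ola:2, Sam:5, Zed:3, Kim:4, Ava:2, Mia:2
Odd-degree vertices: Sam, Zed (2 total).
The non-isolated vertices are connected and exactly 2 have odd degree, so an Eulerian trail exists (from Sam to Zed).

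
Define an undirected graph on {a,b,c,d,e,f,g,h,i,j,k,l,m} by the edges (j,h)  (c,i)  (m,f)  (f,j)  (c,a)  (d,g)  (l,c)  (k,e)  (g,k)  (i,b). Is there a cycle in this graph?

|V| = 13, |E| = 10, number of components = 3.
A forest on 13 vertices with 3 components has exactly 10 edges, which matches — so no cycle.

No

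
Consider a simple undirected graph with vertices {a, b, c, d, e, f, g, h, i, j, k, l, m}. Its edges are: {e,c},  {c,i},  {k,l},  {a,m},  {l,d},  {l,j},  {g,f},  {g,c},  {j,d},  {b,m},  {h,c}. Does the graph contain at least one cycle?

Yes

|V| = 13, |E| = 11, number of components = 3.
Since 11 > 13 - 3, a cycle must exist; for instance d-l-j-d.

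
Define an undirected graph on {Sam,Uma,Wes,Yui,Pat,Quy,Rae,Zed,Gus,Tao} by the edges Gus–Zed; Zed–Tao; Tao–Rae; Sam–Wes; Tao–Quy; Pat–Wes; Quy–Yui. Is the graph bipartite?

Yes

Partition the vertices as {Uma, Wes, Quy, Rae, Zed} vs {Sam, Yui, Pat, Gus, Tao}. Each listed edge has one endpoint in each part, so the graph is bipartite.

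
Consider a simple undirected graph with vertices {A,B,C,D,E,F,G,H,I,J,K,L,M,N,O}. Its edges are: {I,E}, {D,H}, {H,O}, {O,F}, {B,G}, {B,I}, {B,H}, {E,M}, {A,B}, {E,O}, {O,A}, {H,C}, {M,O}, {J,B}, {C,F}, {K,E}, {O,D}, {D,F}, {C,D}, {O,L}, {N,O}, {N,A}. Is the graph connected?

Yes

Starting from A and exploring outward reaches every vertex (A, O, N, B, M, L, H, D, E, F, J, G, I, C, K); the graph is connected.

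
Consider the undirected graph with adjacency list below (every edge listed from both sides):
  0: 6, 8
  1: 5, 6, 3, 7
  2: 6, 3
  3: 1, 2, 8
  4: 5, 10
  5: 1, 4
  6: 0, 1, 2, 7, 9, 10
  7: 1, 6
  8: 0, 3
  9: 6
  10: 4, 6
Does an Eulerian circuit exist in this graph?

Degrees: 0:2, 1:4, 2:2, 3:3, 4:2, 5:2, 6:6, 7:2, 8:2, 9:1, 10:2
3, 9 have odd degree; an Eulerian circuit needs every degree to be even, so none exists.

No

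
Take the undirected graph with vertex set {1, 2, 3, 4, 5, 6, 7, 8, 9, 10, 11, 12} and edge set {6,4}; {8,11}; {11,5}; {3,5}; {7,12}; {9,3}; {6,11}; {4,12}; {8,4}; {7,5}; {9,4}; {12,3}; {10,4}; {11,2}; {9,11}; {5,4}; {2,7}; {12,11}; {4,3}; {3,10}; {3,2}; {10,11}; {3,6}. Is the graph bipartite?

No

4-3-12-4 is an odd cycle (length 3), and a bipartite graph can contain only even cycles.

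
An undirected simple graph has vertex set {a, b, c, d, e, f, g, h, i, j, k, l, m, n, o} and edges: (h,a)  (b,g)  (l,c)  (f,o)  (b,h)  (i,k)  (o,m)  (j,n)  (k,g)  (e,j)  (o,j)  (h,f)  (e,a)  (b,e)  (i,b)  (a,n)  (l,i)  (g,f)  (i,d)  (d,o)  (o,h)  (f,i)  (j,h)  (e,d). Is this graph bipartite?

No

f-h-o-f is an odd cycle (length 3), and a bipartite graph can contain only even cycles.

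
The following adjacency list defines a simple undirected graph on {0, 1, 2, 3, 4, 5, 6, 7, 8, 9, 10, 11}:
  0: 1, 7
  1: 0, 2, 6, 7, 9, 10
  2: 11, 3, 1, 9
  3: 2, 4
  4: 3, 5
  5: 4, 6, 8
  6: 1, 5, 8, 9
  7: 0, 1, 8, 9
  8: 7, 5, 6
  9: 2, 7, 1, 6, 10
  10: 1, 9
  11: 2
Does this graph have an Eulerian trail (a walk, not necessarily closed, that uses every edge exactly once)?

No

Degrees: 0:2, 1:6, 2:4, 3:2, 4:2, 5:3, 6:4, 7:4, 8:3, 9:5, 10:2, 11:1
Odd-degree vertices: 5, 8, 9, 11 (4 total).
With 4 odd-degree vertices (more than two), no single trail can use every edge.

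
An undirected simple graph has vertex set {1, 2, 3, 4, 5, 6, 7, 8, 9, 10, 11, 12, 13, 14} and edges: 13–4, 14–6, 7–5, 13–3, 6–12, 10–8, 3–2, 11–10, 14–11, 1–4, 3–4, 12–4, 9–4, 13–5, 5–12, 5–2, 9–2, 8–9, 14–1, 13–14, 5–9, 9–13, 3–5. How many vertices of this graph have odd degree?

6

Degrees: 1:2, 2:3, 3:4, 4:5, 5:6, 6:2, 7:1, 8:2, 9:5, 10:2, 11:2, 12:3, 13:5, 14:4
Odd-degree vertices: 2, 4, 7, 9, 12, 13.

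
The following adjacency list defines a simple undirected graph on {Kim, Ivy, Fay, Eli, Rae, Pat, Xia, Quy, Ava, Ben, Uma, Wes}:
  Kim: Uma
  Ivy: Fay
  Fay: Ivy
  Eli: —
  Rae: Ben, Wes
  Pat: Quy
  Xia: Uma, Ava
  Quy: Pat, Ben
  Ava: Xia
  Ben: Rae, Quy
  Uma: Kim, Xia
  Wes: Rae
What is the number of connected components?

Component: {Eli}
Component: {Ivy, Fay}
Component: {Kim, Xia, Ava, Uma}
Component: {Rae, Pat, Quy, Ben, Wes}

4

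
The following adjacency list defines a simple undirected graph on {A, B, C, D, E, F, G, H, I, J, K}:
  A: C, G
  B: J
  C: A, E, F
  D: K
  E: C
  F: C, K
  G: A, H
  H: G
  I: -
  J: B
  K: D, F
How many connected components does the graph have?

3

Component: {I}
Component: {B, J}
Component: {A, C, D, E, F, G, H, K}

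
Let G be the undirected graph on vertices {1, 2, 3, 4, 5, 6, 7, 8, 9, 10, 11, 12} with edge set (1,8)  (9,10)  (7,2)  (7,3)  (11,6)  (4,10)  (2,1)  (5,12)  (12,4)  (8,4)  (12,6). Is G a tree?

The graph has 12 vertices and 11 edges.
Connected and |E| = |V| - 1, which characterizes a tree.

Yes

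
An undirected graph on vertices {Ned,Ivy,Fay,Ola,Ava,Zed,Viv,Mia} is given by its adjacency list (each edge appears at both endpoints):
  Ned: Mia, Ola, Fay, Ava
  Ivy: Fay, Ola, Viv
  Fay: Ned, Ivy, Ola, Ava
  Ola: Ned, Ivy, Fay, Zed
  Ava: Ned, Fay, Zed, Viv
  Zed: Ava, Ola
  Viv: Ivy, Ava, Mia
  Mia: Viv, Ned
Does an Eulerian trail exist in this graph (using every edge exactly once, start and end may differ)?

Degrees: Ned:4, Ivy:3, Fay:4, Ola:4, Ava:4, Zed:2, Viv:3, Mia:2
Odd-degree vertices: Ivy, Viv (2 total).
The non-isolated vertices are connected and exactly 2 have odd degree, so an Eulerian trail exists (from Ivy to Viv).

Yes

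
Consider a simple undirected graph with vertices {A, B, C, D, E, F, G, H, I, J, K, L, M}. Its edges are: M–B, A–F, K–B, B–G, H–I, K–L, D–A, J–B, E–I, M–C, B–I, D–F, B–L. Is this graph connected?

No

Component: {A, D, F}
Component: {B, C, E, G, H, I, J, K, L, M}
There are 2 separate components, so the graph is not connected.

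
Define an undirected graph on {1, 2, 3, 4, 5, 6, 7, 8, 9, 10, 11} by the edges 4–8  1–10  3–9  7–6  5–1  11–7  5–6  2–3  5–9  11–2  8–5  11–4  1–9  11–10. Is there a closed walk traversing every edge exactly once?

No

Degrees: 1:3, 2:2, 3:2, 4:2, 5:4, 6:2, 7:2, 8:2, 9:3, 10:2, 11:4
Vertices with odd degree: 1, 9. An Eulerian circuit requires all degrees even.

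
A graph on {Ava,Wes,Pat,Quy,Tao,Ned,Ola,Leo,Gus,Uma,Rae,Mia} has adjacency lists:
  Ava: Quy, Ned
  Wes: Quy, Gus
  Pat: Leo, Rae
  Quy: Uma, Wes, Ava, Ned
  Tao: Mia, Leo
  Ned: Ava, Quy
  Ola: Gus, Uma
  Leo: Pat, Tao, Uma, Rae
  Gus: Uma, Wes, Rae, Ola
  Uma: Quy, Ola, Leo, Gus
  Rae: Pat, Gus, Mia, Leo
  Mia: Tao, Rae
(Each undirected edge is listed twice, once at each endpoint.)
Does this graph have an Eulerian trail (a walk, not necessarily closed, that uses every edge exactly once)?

Degrees: Ava:2, Wes:2, Pat:2, Quy:4, Tao:2, Ned:2, Ola:2, Leo:4, Gus:4, Uma:4, Rae:4, Mia:2
Odd-degree vertices: none (0 total).
With 0 odd-degree vertices and all edges in one connected piece, an Eulerian trail exists.

Yes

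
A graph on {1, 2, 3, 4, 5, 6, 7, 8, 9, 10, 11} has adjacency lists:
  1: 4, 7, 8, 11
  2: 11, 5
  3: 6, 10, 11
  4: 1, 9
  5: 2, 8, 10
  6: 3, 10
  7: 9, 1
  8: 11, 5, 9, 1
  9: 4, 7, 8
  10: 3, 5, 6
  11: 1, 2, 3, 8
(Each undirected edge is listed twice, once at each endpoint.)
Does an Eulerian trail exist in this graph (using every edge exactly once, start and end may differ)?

Degrees: 1:4, 2:2, 3:3, 4:2, 5:3, 6:2, 7:2, 8:4, 9:3, 10:3, 11:4
Odd-degree vertices: 3, 5, 9, 10 (4 total).
An Eulerian trail requires 0 or 2 odd-degree vertices; here there are 4.

No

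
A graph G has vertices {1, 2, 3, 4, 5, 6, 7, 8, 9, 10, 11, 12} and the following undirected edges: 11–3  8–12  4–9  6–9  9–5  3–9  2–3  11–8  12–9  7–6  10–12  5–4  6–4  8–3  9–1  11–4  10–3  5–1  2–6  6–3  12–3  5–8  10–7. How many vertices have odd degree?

Degrees: 1:2, 2:2, 3:7, 4:4, 5:4, 6:5, 7:2, 8:4, 9:6, 10:3, 11:3, 12:4
Odd-degree vertices: 3, 6, 10, 11.

4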